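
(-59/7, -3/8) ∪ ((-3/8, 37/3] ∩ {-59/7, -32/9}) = (-59/7, -3/8)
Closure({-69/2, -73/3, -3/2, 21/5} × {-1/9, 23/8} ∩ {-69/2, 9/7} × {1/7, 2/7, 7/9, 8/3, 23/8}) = {-69/2} × {23/8}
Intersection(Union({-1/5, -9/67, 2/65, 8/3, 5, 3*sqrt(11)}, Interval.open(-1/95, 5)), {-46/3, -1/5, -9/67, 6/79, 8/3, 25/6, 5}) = {-1/5, -9/67, 6/79, 8/3, 25/6, 5}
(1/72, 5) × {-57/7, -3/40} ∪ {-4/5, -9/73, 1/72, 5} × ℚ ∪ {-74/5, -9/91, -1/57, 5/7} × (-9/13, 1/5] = ({-4/5, -9/73, 1/72, 5} × ℚ) ∪ ((1/72, 5) × {-57/7, -3/40}) ∪ ({-74/5, -9/91, -1/57, 5/7} × (-9/13, 1/5])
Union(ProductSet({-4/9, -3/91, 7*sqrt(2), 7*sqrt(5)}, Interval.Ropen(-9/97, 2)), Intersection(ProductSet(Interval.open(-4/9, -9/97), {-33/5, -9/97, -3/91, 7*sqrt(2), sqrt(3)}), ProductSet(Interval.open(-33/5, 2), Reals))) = Union(ProductSet({-4/9, -3/91, 7*sqrt(2), 7*sqrt(5)}, Interval.Ropen(-9/97, 2)), ProductSet(Interval.open(-4/9, -9/97), {-33/5, -9/97, -3/91, 7*sqrt(2), sqrt(3)}))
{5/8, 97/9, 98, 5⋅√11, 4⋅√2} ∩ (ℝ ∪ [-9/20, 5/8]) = {5/8, 97/9, 98, 5⋅√11, 4⋅√2}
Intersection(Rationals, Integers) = Integers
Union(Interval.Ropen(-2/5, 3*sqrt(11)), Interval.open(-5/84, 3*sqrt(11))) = Interval.Ropen(-2/5, 3*sqrt(11))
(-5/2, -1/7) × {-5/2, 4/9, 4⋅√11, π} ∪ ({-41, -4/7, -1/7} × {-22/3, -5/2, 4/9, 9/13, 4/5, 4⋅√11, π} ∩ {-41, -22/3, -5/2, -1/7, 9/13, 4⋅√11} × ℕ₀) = (-5/2, -1/7) × {-5/2, 4/9, 4⋅√11, π}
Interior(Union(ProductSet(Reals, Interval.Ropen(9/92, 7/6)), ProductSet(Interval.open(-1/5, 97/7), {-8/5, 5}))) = ProductSet(Reals, Interval.open(9/92, 7/6))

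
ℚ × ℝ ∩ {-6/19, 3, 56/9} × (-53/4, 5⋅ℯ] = {-6/19, 3, 56/9} × (-53/4, 5⋅ℯ]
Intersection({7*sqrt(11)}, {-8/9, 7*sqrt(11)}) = {7*sqrt(11)}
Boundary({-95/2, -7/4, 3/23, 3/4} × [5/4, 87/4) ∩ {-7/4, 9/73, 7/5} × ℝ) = {-7/4} × [5/4, 87/4]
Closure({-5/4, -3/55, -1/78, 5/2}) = {-5/4, -3/55, -1/78, 5/2}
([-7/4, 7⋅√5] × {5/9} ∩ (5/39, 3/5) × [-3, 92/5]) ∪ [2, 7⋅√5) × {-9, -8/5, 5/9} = ((5/39, 3/5) × {5/9}) ∪ ([2, 7⋅√5) × {-9, -8/5, 5/9})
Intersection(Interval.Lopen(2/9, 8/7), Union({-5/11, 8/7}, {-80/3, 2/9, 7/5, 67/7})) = {8/7}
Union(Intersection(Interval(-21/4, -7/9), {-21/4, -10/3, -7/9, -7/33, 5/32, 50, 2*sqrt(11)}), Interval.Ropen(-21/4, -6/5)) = Union({-7/9}, Interval.Ropen(-21/4, -6/5))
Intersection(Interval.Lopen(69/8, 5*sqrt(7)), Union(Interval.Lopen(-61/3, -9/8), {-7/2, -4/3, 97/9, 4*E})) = {97/9, 4*E}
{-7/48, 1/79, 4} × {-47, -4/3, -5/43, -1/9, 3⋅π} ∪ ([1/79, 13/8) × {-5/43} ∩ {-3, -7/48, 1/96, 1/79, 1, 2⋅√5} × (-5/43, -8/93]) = {-7/48, 1/79, 4} × {-47, -4/3, -5/43, -1/9, 3⋅π}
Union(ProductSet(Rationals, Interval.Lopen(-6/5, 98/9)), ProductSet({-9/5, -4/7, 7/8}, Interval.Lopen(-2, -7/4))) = Union(ProductSet({-9/5, -4/7, 7/8}, Interval.Lopen(-2, -7/4)), ProductSet(Rationals, Interval.Lopen(-6/5, 98/9)))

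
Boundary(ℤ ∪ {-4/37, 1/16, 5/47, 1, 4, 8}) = ℤ ∪ {-4/37, 1/16, 5/47}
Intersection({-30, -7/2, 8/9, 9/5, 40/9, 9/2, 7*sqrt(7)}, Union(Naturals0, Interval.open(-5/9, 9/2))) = {8/9, 9/5, 40/9}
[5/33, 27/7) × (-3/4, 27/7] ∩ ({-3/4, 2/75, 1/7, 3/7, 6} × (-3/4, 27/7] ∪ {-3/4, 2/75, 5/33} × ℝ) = {5/33, 3/7} × (-3/4, 27/7]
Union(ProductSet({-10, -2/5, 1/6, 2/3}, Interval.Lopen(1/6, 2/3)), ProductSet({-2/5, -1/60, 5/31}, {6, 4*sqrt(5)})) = Union(ProductSet({-2/5, -1/60, 5/31}, {6, 4*sqrt(5)}), ProductSet({-10, -2/5, 1/6, 2/3}, Interval.Lopen(1/6, 2/3)))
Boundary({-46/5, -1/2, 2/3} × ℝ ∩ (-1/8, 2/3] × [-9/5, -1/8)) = {2/3} × [-9/5, -1/8]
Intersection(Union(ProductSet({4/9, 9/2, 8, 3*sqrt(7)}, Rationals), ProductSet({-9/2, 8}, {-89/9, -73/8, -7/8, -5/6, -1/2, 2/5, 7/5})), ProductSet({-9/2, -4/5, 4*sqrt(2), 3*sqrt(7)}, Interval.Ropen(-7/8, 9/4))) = Union(ProductSet({-9/2}, {-7/8, -5/6, -1/2, 2/5, 7/5}), ProductSet({3*sqrt(7)}, Intersection(Interval.Ropen(-7/8, 9/4), Rationals)))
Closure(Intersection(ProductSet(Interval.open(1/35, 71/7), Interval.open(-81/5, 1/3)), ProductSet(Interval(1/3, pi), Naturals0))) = ProductSet(Interval(1/3, pi), Range(0, 1, 1))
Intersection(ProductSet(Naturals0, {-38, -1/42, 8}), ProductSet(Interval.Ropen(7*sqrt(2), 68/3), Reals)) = ProductSet(Range(10, 23, 1), {-38, -1/42, 8})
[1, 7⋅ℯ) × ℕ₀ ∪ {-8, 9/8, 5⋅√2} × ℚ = ([1, 7⋅ℯ) × ℕ₀) ∪ ({-8, 9/8, 5⋅√2} × ℚ)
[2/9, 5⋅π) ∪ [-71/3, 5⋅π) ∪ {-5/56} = [-71/3, 5⋅π)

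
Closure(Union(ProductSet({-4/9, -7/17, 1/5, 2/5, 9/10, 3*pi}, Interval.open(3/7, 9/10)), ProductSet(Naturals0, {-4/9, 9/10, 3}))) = Union(ProductSet({-4/9, -7/17, 1/5, 2/5, 9/10, 3*pi}, Interval(3/7, 9/10)), ProductSet(Naturals0, {-4/9, 9/10, 3}))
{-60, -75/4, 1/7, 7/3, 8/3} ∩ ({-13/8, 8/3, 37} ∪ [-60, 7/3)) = {-60, -75/4, 1/7, 8/3}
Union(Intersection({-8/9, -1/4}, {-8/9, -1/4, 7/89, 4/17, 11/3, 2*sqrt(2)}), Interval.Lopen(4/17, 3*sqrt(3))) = Union({-8/9, -1/4}, Interval.Lopen(4/17, 3*sqrt(3)))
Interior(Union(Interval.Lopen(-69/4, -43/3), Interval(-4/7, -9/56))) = Union(Interval.open(-69/4, -43/3), Interval.open(-4/7, -9/56))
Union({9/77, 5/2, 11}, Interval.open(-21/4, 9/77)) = Union({5/2, 11}, Interval.Lopen(-21/4, 9/77))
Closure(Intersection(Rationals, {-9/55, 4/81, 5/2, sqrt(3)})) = {-9/55, 4/81, 5/2}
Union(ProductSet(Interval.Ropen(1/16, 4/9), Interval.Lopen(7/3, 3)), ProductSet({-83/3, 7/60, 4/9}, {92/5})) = Union(ProductSet({-83/3, 7/60, 4/9}, {92/5}), ProductSet(Interval.Ropen(1/16, 4/9), Interval.Lopen(7/3, 3)))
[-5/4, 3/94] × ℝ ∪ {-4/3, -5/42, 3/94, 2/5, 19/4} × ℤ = ([-5/4, 3/94] × ℝ) ∪ ({-4/3, -5/42, 3/94, 2/5, 19/4} × ℤ)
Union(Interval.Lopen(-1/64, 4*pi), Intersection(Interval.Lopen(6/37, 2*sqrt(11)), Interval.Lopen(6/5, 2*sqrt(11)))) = Interval.Lopen(-1/64, 4*pi)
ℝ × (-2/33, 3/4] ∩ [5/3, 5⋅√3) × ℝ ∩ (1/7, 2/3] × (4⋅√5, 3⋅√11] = ∅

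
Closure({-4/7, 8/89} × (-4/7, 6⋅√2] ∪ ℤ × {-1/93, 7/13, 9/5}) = (ℤ × {-1/93, 7/13, 9/5}) ∪ ({-4/7, 8/89} × [-4/7, 6⋅√2])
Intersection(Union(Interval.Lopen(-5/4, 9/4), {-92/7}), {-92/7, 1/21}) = {-92/7, 1/21}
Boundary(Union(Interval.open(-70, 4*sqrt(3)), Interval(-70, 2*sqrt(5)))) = {-70, 4*sqrt(3)}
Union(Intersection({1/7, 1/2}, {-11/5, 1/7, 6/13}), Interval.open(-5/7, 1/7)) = Interval.Lopen(-5/7, 1/7)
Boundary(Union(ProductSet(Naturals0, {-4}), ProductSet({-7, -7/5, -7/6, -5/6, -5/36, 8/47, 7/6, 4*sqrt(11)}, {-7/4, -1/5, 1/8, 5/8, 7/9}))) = Union(ProductSet({-7, -7/5, -7/6, -5/6, -5/36, 8/47, 7/6, 4*sqrt(11)}, {-7/4, -1/5, 1/8, 5/8, 7/9}), ProductSet(Naturals0, {-4}))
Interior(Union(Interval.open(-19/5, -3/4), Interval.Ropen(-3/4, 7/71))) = Interval.open(-19/5, 7/71)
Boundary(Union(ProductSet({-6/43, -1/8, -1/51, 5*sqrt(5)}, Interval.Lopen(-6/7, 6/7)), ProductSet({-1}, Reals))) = Union(ProductSet({-1}, Reals), ProductSet({-6/43, -1/8, -1/51, 5*sqrt(5)}, Interval(-6/7, 6/7)))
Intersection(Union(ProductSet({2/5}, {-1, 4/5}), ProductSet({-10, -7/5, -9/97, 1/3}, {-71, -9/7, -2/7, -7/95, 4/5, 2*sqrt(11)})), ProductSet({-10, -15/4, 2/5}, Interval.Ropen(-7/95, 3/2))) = Union(ProductSet({-10}, {-7/95, 4/5}), ProductSet({2/5}, {4/5}))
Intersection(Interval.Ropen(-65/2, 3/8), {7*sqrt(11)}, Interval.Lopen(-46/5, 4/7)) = EmptySet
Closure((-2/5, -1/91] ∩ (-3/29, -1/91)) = [-3/29, -1/91]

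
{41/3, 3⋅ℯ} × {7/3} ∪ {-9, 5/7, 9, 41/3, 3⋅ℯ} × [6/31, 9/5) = ({41/3, 3⋅ℯ} × {7/3}) ∪ ({-9, 5/7, 9, 41/3, 3⋅ℯ} × [6/31, 9/5))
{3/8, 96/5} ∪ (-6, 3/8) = (-6, 3/8] ∪ {96/5}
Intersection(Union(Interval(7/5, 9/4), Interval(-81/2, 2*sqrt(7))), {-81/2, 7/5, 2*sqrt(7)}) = {-81/2, 7/5, 2*sqrt(7)}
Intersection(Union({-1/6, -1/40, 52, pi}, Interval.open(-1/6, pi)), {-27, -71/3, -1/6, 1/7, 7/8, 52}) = {-1/6, 1/7, 7/8, 52}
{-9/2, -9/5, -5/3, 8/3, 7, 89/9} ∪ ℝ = ℝ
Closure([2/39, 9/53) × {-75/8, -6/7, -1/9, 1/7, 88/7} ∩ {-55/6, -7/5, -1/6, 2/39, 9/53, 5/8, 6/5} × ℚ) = {2/39} × {-75/8, -6/7, -1/9, 1/7, 88/7}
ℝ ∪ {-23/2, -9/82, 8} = ℝ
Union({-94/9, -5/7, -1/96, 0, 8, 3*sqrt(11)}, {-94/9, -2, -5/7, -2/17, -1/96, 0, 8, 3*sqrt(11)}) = {-94/9, -2, -5/7, -2/17, -1/96, 0, 8, 3*sqrt(11)}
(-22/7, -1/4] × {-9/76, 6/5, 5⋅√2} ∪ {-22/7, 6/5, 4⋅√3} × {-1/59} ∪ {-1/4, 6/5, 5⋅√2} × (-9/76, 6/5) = ({-22/7, 6/5, 4⋅√3} × {-1/59}) ∪ ({-1/4, 6/5, 5⋅√2} × (-9/76, 6/5)) ∪ ((-22/7, -1/4] × {-9/76, 6/5, 5⋅√2})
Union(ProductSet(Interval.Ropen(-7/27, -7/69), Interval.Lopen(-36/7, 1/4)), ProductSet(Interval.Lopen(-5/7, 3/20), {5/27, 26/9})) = Union(ProductSet(Interval.Lopen(-5/7, 3/20), {5/27, 26/9}), ProductSet(Interval.Ropen(-7/27, -7/69), Interval.Lopen(-36/7, 1/4)))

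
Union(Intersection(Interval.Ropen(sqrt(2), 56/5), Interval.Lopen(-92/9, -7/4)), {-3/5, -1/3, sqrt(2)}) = {-3/5, -1/3, sqrt(2)}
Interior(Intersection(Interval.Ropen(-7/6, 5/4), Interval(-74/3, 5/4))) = Interval.open(-7/6, 5/4)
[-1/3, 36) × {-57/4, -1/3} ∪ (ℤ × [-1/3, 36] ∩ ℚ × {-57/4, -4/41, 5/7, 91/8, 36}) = (ℤ × {-4/41, 5/7, 91/8, 36}) ∪ ([-1/3, 36) × {-57/4, -1/3})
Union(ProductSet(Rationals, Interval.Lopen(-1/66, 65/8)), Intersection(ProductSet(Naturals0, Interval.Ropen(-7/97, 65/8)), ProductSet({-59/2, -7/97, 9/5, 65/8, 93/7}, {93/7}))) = ProductSet(Rationals, Interval.Lopen(-1/66, 65/8))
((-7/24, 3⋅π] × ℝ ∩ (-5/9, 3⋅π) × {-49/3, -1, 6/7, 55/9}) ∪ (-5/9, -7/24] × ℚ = ((-5/9, -7/24] × ℚ) ∪ ((-7/24, 3⋅π) × {-49/3, -1, 6/7, 55/9})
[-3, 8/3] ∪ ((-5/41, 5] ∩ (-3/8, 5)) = [-3, 5)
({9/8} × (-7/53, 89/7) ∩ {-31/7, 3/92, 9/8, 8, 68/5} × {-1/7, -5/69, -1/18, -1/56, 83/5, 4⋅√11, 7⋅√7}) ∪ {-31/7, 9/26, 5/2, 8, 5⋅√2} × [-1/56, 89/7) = ({9/8} × {-5/69, -1/18, -1/56}) ∪ ({-31/7, 9/26, 5/2, 8, 5⋅√2} × [-1/56, 89/7))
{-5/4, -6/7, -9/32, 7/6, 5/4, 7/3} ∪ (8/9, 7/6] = {-5/4, -6/7, -9/32, 5/4, 7/3} ∪ (8/9, 7/6]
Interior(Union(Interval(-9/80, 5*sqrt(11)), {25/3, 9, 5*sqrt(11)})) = Interval.open(-9/80, 5*sqrt(11))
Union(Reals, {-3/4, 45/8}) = Reals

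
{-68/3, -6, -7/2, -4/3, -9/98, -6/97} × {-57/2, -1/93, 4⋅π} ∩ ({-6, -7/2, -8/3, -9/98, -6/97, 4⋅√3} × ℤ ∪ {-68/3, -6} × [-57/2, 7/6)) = {-68/3, -6} × {-57/2, -1/93}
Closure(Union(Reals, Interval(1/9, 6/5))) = Interval(-oo, oo)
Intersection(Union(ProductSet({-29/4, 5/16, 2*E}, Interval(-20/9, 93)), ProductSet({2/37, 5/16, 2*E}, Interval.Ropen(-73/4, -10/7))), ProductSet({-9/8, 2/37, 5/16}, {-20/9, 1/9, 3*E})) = Union(ProductSet({5/16}, {-20/9, 1/9, 3*E}), ProductSet({2/37, 5/16}, {-20/9}))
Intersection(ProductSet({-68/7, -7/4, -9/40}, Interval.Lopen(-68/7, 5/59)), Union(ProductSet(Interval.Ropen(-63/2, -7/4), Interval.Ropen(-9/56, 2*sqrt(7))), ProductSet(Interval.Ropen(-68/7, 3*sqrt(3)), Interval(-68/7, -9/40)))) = Union(ProductSet({-68/7}, Interval(-9/56, 5/59)), ProductSet({-68/7, -7/4, -9/40}, Interval.Lopen(-68/7, -9/40)))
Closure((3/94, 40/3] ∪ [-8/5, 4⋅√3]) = [-8/5, 40/3]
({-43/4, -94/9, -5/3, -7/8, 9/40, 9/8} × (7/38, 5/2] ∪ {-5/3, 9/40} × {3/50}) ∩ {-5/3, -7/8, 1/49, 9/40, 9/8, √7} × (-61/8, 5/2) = ({-5/3, 9/40} × {3/50}) ∪ ({-5/3, -7/8, 9/40, 9/8} × (7/38, 5/2))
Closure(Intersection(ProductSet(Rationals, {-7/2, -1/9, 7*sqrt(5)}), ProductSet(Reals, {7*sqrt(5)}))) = ProductSet(Reals, {7*sqrt(5)})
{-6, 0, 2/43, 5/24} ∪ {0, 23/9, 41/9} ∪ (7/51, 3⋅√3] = {-6, 0, 2/43} ∪ (7/51, 3⋅√3]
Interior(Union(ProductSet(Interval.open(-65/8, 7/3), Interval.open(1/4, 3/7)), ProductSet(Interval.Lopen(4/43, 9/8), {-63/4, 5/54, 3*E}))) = ProductSet(Interval.open(-65/8, 7/3), Interval.open(1/4, 3/7))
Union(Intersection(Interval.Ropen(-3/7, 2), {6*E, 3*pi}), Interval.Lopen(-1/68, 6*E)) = Interval.Lopen(-1/68, 6*E)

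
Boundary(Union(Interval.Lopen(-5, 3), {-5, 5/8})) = {-5, 3}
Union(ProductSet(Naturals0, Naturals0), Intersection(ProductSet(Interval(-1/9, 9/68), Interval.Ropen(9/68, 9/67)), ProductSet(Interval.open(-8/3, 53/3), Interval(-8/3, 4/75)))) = ProductSet(Naturals0, Naturals0)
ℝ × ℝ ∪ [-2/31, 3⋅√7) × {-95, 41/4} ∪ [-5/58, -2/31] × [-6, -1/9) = ℝ × ℝ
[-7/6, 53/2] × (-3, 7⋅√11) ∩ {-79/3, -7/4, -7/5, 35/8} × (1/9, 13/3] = {35/8} × (1/9, 13/3]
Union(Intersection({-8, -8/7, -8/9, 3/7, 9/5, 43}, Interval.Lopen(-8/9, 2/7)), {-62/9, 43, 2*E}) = {-62/9, 43, 2*E}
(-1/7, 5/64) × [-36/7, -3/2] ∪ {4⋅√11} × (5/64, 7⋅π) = ((-1/7, 5/64) × [-36/7, -3/2]) ∪ ({4⋅√11} × (5/64, 7⋅π))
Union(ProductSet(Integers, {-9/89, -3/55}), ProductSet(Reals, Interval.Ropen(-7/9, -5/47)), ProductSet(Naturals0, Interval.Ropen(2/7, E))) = Union(ProductSet(Integers, {-9/89, -3/55}), ProductSet(Naturals0, Interval.Ropen(2/7, E)), ProductSet(Reals, Interval.Ropen(-7/9, -5/47)))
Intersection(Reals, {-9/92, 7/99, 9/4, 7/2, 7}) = {-9/92, 7/99, 9/4, 7/2, 7}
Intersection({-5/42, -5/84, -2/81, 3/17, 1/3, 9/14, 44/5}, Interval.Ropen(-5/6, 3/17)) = {-5/42, -5/84, -2/81}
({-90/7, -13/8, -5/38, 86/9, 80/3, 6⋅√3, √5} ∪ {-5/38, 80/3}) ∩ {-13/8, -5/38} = {-13/8, -5/38}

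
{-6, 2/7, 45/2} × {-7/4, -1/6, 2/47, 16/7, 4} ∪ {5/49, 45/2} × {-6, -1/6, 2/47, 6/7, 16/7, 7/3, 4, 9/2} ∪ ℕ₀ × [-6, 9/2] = (ℕ₀ × [-6, 9/2]) ∪ ({-6, 2/7, 45/2} × {-7/4, -1/6, 2/47, 16/7, 4}) ∪ ({5/49, 45/2} × {-6, -1/6, 2/47, 6/7, 16/7, 7/3, 4, 9/2})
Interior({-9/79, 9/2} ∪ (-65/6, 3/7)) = (-65/6, 3/7)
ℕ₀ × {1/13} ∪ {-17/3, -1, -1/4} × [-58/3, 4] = (ℕ₀ × {1/13}) ∪ ({-17/3, -1, -1/4} × [-58/3, 4])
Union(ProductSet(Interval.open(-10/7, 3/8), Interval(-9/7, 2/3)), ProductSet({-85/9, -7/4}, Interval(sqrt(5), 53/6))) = Union(ProductSet({-85/9, -7/4}, Interval(sqrt(5), 53/6)), ProductSet(Interval.open(-10/7, 3/8), Interval(-9/7, 2/3)))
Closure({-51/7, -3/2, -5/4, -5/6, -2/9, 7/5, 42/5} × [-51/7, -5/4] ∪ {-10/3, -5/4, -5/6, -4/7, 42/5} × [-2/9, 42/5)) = ({-10/3, -5/4, -5/6, -4/7, 42/5} × [-2/9, 42/5]) ∪ ({-51/7, -3/2, -5/4, -5/6, -2/9, 7/5, 42/5} × [-51/7, -5/4])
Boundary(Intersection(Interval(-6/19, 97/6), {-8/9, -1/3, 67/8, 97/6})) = {67/8, 97/6}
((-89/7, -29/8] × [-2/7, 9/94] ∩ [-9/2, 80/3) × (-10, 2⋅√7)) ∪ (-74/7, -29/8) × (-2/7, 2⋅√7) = ([-9/2, -29/8] × [-2/7, 9/94]) ∪ ((-74/7, -29/8) × (-2/7, 2⋅√7))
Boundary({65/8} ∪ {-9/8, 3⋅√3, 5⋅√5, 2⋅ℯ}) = {-9/8, 65/8, 3⋅√3, 5⋅√5, 2⋅ℯ}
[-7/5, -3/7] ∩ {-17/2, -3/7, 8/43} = {-3/7}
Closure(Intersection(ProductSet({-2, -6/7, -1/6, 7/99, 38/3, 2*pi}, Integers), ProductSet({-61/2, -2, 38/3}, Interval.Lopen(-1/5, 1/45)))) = ProductSet({-2, 38/3}, Range(0, 1, 1))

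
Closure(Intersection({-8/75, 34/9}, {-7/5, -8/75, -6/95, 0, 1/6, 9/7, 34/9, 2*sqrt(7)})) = {-8/75, 34/9}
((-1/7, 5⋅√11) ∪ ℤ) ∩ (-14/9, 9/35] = {-1, 0} ∪ (-1/7, 9/35]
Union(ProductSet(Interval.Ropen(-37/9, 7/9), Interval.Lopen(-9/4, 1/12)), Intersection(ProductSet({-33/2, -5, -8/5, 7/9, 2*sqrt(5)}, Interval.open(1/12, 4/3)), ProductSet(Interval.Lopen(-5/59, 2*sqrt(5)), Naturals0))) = Union(ProductSet({7/9, 2*sqrt(5)}, Range(1, 2, 1)), ProductSet(Interval.Ropen(-37/9, 7/9), Interval.Lopen(-9/4, 1/12)))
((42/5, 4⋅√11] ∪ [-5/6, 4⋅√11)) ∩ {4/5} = {4/5}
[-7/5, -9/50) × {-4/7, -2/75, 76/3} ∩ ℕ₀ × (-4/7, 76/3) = ∅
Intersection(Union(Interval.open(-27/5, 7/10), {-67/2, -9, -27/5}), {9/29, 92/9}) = {9/29}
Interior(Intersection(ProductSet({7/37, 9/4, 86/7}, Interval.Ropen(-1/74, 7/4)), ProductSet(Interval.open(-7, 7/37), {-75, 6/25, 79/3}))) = EmptySet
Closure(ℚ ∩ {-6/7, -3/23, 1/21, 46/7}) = {-6/7, -3/23, 1/21, 46/7}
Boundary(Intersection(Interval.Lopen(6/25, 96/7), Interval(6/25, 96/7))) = {6/25, 96/7}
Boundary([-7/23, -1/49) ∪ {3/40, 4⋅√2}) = {-7/23, -1/49, 3/40, 4⋅√2}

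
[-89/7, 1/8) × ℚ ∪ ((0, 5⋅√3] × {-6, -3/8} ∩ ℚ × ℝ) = ([-89/7, 1/8) × ℚ) ∪ ((ℚ ∩ (0, 5⋅√3]) × {-6, -3/8})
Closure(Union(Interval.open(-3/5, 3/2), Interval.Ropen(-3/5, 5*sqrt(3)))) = Interval(-3/5, 5*sqrt(3))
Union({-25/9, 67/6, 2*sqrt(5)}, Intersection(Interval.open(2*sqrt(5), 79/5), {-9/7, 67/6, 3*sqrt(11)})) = {-25/9, 67/6, 3*sqrt(11), 2*sqrt(5)}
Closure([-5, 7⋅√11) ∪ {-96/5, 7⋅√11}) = {-96/5} ∪ [-5, 7⋅√11]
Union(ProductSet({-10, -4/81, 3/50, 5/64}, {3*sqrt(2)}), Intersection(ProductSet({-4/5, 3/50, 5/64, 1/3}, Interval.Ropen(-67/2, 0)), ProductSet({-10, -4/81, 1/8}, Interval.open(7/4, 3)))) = ProductSet({-10, -4/81, 3/50, 5/64}, {3*sqrt(2)})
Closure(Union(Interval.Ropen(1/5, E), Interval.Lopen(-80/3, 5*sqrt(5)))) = Interval(-80/3, 5*sqrt(5))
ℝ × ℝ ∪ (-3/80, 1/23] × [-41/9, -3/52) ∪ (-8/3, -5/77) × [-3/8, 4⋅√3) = ℝ × ℝ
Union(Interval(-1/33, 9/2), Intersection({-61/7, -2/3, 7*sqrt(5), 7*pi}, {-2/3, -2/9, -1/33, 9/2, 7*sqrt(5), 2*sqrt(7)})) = Union({-2/3, 7*sqrt(5)}, Interval(-1/33, 9/2))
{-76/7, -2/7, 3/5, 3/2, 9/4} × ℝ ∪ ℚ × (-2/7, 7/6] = (ℚ × (-2/7, 7/6]) ∪ ({-76/7, -2/7, 3/5, 3/2, 9/4} × ℝ)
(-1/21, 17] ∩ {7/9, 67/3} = {7/9}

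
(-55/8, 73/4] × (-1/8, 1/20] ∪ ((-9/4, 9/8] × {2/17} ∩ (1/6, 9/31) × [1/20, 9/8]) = ((1/6, 9/31) × {2/17}) ∪ ((-55/8, 73/4] × (-1/8, 1/20])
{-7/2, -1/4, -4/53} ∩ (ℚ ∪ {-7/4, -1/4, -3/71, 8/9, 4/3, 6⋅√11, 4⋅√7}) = {-7/2, -1/4, -4/53}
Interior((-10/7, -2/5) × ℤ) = ∅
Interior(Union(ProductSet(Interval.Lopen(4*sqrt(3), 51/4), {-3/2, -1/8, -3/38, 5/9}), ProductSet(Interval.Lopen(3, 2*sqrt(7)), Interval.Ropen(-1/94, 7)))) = ProductSet(Interval.open(3, 2*sqrt(7)), Interval.open(-1/94, 7))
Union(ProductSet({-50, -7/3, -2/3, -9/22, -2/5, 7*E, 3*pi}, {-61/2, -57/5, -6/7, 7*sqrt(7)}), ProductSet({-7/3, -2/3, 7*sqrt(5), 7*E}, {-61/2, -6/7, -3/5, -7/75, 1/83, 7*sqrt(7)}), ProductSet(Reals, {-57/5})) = Union(ProductSet({-7/3, -2/3, 7*sqrt(5), 7*E}, {-61/2, -6/7, -3/5, -7/75, 1/83, 7*sqrt(7)}), ProductSet({-50, -7/3, -2/3, -9/22, -2/5, 7*E, 3*pi}, {-61/2, -57/5, -6/7, 7*sqrt(7)}), ProductSet(Reals, {-57/5}))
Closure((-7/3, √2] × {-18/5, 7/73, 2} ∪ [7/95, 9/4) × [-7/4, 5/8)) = ({7/95, 9/4} × [-7/4, 5/8]) ∪ ([7/95, 9/4] × {-7/4, 5/8}) ∪ ([7/95, 9/4) × [-7/4, 5/8)) ∪ ([-7/3, √2] × {-18/5, 7/73, 2})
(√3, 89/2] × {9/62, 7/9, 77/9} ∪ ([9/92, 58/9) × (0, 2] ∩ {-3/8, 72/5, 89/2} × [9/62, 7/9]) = (√3, 89/2] × {9/62, 7/9, 77/9}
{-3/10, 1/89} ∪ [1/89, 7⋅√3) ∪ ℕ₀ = {-3/10} ∪ ℕ₀ ∪ [1/89, 7⋅√3)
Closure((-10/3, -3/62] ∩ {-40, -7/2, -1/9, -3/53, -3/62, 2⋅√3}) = {-1/9, -3/53, -3/62}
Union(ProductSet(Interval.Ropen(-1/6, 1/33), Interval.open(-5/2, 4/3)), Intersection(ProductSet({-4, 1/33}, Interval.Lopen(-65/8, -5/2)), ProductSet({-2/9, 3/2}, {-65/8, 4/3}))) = ProductSet(Interval.Ropen(-1/6, 1/33), Interval.open(-5/2, 4/3))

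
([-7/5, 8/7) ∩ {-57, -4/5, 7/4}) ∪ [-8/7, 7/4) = [-8/7, 7/4)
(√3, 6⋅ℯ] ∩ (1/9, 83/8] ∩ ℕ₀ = {2, 3, …, 10}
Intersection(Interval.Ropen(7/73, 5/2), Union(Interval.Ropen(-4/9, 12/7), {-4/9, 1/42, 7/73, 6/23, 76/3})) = Interval.Ropen(7/73, 12/7)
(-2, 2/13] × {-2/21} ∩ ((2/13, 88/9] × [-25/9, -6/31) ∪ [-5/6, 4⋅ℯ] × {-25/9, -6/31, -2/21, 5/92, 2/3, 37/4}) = [-5/6, 2/13] × {-2/21}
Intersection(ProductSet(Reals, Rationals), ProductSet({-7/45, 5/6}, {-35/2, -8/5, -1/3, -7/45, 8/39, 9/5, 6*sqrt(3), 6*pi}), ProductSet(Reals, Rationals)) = ProductSet({-7/45, 5/6}, {-35/2, -8/5, -1/3, -7/45, 8/39, 9/5})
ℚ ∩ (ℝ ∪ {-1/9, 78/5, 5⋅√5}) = ℚ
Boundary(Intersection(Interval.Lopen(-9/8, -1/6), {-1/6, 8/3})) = {-1/6}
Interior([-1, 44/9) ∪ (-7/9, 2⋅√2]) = (-1, 44/9)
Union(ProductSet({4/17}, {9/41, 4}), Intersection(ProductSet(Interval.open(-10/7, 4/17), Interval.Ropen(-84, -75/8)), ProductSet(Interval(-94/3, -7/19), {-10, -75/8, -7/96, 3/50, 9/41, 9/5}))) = Union(ProductSet({4/17}, {9/41, 4}), ProductSet(Interval.Lopen(-10/7, -7/19), {-10}))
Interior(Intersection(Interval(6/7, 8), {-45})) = EmptySet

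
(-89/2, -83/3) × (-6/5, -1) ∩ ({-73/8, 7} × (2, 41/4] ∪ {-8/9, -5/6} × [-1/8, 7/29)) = ∅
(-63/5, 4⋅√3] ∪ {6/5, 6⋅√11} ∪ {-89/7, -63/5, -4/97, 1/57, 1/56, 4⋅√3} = {-89/7, 6⋅√11} ∪ [-63/5, 4⋅√3]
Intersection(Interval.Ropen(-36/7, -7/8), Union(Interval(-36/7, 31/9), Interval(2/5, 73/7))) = Interval.Ropen(-36/7, -7/8)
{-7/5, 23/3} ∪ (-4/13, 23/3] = {-7/5} ∪ (-4/13, 23/3]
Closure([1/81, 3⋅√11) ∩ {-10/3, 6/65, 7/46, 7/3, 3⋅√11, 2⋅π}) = {6/65, 7/46, 7/3, 2⋅π}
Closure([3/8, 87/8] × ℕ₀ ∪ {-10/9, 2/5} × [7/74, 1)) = ([3/8, 87/8] × ℕ₀) ∪ ({-10/9, 2/5} × [7/74, 1])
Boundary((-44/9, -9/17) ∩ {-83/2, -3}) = {-3}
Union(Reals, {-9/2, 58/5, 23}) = Reals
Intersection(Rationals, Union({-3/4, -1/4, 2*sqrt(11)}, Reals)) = Rationals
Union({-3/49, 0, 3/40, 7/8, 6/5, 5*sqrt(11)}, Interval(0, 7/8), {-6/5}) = Union({-6/5, -3/49, 6/5, 5*sqrt(11)}, Interval(0, 7/8))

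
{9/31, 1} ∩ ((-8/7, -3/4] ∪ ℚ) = {9/31, 1}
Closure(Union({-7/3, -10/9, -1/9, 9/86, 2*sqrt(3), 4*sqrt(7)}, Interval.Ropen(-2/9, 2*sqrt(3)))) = Union({-7/3, -10/9, 4*sqrt(7)}, Interval(-2/9, 2*sqrt(3)))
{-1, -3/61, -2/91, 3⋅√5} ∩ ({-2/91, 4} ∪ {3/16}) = {-2/91}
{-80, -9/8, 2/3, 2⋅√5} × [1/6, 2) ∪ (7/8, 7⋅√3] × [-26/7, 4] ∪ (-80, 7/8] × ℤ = ((-80, 7/8] × ℤ) ∪ ({-80, -9/8, 2/3, 2⋅√5} × [1/6, 2)) ∪ ((7/8, 7⋅√3] × [-26/7, 4])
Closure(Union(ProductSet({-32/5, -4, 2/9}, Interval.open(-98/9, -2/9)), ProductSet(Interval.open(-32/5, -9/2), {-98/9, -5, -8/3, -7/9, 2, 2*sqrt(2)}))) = Union(ProductSet({-32/5, -4, 2/9}, Interval(-98/9, -2/9)), ProductSet(Interval(-32/5, -9/2), {-98/9, -5, -8/3, -7/9, 2, 2*sqrt(2)}))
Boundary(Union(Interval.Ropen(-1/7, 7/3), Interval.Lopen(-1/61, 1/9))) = {-1/7, 7/3}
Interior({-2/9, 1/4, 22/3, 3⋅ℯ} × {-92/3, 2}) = ∅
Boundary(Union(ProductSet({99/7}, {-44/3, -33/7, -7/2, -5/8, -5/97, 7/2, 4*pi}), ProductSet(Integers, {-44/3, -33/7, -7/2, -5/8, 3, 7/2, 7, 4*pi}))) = Union(ProductSet({99/7}, {-44/3, -33/7, -7/2, -5/8, -5/97, 7/2, 4*pi}), ProductSet(Integers, {-44/3, -33/7, -7/2, -5/8, 3, 7/2, 7, 4*pi}))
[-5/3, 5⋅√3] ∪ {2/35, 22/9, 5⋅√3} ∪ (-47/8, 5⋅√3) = (-47/8, 5⋅√3]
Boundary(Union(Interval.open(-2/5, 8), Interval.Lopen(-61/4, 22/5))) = {-61/4, 8}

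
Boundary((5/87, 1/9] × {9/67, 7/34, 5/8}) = [5/87, 1/9] × {9/67, 7/34, 5/8}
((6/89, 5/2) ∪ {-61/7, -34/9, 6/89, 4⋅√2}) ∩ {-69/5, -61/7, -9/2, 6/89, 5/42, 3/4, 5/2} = {-61/7, 6/89, 5/42, 3/4}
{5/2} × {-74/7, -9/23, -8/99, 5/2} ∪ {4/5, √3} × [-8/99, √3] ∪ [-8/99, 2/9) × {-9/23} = ({5/2} × {-74/7, -9/23, -8/99, 5/2}) ∪ ([-8/99, 2/9) × {-9/23}) ∪ ({4/5, √3} × [-8/99, √3])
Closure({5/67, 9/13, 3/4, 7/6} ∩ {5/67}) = {5/67}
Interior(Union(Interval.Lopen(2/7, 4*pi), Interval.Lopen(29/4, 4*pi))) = Interval.open(2/7, 4*pi)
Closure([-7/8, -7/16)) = [-7/8, -7/16]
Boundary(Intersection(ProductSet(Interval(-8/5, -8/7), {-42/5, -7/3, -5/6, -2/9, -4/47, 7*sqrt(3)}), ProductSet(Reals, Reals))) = ProductSet(Interval(-8/5, -8/7), {-42/5, -7/3, -5/6, -2/9, -4/47, 7*sqrt(3)})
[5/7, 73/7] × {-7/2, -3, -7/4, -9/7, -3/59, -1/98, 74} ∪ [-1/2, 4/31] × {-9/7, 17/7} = ([-1/2, 4/31] × {-9/7, 17/7}) ∪ ([5/7, 73/7] × {-7/2, -3, -7/4, -9/7, -3/59, -1/98, 74})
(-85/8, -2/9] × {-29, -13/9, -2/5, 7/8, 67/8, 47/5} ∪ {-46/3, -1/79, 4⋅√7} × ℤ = ({-46/3, -1/79, 4⋅√7} × ℤ) ∪ ((-85/8, -2/9] × {-29, -13/9, -2/5, 7/8, 67/8, 47/5})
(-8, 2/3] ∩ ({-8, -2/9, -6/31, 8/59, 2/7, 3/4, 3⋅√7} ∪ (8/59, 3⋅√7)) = {-2/9, -6/31} ∪ [8/59, 2/3]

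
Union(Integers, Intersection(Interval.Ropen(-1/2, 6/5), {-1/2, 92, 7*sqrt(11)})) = Union({-1/2}, Integers)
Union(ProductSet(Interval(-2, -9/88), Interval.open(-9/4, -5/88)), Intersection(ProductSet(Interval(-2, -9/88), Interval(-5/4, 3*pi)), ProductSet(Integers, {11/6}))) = Union(ProductSet(Interval(-2, -9/88), Interval.open(-9/4, -5/88)), ProductSet(Range(-2, 0, 1), {11/6}))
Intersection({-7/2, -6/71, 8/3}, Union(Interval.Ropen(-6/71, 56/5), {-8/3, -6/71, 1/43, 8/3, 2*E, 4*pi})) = {-6/71, 8/3}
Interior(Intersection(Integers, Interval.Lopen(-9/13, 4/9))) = EmptySet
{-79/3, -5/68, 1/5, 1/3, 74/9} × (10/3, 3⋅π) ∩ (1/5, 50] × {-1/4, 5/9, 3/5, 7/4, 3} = ∅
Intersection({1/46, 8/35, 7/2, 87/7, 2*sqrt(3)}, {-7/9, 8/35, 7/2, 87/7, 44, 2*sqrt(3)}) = {8/35, 7/2, 87/7, 2*sqrt(3)}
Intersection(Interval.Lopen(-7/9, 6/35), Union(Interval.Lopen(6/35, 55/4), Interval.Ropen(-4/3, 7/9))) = Interval.Lopen(-7/9, 6/35)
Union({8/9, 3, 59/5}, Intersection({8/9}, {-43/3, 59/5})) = {8/9, 3, 59/5}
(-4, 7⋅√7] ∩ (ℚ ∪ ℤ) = ℚ ∩ (-4, 7⋅√7]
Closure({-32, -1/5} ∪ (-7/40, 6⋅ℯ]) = {-32, -1/5} ∪ [-7/40, 6⋅ℯ]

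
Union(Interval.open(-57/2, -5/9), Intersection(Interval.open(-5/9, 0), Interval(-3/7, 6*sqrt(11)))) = Union(Interval.open(-57/2, -5/9), Interval.Ropen(-3/7, 0))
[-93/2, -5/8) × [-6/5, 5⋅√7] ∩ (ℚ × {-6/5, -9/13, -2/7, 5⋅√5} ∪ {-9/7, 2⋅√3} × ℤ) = ({-9/7} × {-1, 0, …, 13}) ∪ ((ℚ ∩ [-93/2, -5/8)) × {-6/5, -9/13, -2/7, 5⋅√5})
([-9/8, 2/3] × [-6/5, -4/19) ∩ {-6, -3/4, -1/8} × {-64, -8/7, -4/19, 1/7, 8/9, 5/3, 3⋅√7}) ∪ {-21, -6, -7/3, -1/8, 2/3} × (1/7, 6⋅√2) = ({-3/4, -1/8} × {-8/7}) ∪ ({-21, -6, -7/3, -1/8, 2/3} × (1/7, 6⋅√2))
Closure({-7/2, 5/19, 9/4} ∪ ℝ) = ℝ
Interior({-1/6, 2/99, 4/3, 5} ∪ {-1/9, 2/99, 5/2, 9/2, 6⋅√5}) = ∅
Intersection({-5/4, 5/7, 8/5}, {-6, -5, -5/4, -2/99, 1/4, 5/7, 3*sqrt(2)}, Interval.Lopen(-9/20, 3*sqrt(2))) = {5/7}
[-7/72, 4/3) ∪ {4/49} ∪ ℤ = ℤ ∪ [-7/72, 4/3)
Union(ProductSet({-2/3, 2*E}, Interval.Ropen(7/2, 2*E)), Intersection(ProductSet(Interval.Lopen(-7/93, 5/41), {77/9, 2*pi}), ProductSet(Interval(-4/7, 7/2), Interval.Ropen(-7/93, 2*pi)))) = ProductSet({-2/3, 2*E}, Interval.Ropen(7/2, 2*E))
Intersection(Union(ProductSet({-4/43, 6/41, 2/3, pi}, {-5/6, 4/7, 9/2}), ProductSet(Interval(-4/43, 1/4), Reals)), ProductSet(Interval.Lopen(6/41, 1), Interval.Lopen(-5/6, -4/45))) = ProductSet(Interval.Lopen(6/41, 1/4), Interval.Lopen(-5/6, -4/45))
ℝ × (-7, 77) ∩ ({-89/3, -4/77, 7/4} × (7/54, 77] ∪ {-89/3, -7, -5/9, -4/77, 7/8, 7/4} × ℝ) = {-89/3, -7, -5/9, -4/77, 7/8, 7/4} × (-7, 77)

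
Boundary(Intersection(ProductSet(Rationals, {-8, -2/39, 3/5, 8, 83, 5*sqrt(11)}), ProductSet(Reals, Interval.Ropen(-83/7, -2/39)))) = ProductSet(Reals, {-8})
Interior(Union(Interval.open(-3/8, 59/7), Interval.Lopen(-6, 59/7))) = Interval.open(-6, 59/7)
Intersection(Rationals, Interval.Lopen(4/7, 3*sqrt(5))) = Intersection(Interval.Lopen(4/7, 3*sqrt(5)), Rationals)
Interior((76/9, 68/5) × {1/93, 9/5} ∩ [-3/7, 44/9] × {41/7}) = ∅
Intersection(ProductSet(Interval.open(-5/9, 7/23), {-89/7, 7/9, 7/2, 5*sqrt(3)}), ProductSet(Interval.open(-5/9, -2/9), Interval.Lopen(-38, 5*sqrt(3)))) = ProductSet(Interval.open(-5/9, -2/9), {-89/7, 7/9, 7/2, 5*sqrt(3)})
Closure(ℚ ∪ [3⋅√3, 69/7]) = ℚ ∪ (-∞, ∞)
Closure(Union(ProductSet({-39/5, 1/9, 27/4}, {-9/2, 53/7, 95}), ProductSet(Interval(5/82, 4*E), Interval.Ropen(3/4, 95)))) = Union(ProductSet({-39/5, 1/9, 27/4}, {-9/2, 53/7, 95}), ProductSet(Interval(5/82, 4*E), Interval(3/4, 95)))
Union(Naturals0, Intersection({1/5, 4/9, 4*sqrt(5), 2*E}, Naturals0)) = Naturals0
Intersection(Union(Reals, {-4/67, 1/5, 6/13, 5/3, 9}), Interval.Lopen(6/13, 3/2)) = Interval.Lopen(6/13, 3/2)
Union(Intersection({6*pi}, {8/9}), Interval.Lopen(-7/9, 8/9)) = Interval.Lopen(-7/9, 8/9)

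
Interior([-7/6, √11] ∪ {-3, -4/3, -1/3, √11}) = (-7/6, √11)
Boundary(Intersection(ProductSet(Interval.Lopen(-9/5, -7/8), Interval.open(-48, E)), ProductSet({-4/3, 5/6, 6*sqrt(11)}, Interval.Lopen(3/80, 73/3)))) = ProductSet({-4/3}, Interval(3/80, E))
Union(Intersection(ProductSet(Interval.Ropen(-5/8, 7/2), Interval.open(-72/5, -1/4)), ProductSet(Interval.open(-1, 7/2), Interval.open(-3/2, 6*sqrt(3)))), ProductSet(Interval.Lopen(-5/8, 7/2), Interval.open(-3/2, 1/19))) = Union(ProductSet(Interval.Ropen(-5/8, 7/2), Interval.open(-3/2, -1/4)), ProductSet(Interval.Lopen(-5/8, 7/2), Interval.open(-3/2, 1/19)))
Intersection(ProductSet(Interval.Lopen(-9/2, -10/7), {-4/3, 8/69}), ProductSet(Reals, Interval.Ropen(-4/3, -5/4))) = ProductSet(Interval.Lopen(-9/2, -10/7), {-4/3})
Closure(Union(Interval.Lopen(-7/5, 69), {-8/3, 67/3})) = Union({-8/3}, Interval(-7/5, 69))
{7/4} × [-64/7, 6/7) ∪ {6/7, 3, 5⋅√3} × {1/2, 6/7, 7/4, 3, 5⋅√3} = ({7/4} × [-64/7, 6/7)) ∪ ({6/7, 3, 5⋅√3} × {1/2, 6/7, 7/4, 3, 5⋅√3})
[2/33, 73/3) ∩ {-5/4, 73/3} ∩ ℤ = ∅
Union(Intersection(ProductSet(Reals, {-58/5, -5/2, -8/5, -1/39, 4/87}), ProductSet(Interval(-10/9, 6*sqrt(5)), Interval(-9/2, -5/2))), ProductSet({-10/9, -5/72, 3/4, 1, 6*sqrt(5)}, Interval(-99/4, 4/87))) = Union(ProductSet({-10/9, -5/72, 3/4, 1, 6*sqrt(5)}, Interval(-99/4, 4/87)), ProductSet(Interval(-10/9, 6*sqrt(5)), {-5/2}))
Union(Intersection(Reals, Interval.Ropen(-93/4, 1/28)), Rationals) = Union(Interval(-93/4, 1/28), Rationals)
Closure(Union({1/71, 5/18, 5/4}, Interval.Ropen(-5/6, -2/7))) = Union({1/71, 5/18, 5/4}, Interval(-5/6, -2/7))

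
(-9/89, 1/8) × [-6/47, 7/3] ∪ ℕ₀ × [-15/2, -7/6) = (ℕ₀ × [-15/2, -7/6)) ∪ ((-9/89, 1/8) × [-6/47, 7/3])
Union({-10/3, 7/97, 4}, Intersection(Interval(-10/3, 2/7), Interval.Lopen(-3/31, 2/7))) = Union({-10/3, 4}, Interval.Lopen(-3/31, 2/7))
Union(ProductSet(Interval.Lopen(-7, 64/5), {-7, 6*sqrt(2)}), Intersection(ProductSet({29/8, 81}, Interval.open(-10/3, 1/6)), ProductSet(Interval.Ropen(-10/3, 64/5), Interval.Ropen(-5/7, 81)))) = Union(ProductSet({29/8}, Interval.Ropen(-5/7, 1/6)), ProductSet(Interval.Lopen(-7, 64/5), {-7, 6*sqrt(2)}))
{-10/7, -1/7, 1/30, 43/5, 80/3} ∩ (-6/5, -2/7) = ∅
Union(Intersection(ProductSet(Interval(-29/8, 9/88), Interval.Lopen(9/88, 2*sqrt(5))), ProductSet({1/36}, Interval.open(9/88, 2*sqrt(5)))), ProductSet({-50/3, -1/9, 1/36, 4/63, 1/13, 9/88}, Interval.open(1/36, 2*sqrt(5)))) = ProductSet({-50/3, -1/9, 1/36, 4/63, 1/13, 9/88}, Interval.open(1/36, 2*sqrt(5)))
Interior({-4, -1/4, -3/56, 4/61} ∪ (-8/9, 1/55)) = (-8/9, 1/55)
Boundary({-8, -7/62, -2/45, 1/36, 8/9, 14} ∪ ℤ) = ℤ ∪ {-7/62, -2/45, 1/36, 8/9}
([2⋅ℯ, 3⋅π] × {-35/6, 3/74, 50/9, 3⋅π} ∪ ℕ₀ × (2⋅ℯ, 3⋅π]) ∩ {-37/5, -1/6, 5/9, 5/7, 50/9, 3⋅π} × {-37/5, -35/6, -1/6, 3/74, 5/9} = {50/9, 3⋅π} × {-35/6, 3/74}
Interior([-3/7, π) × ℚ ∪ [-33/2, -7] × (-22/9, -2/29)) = ((-33/2, -7) × (-22/9, -2/29)) ∪ ([-3/7, π) × (ℚ \ (-∞, ∞)))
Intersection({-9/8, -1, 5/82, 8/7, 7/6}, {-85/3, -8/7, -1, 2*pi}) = {-1}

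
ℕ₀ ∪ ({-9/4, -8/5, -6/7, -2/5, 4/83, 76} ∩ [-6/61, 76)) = ℕ₀ ∪ {4/83}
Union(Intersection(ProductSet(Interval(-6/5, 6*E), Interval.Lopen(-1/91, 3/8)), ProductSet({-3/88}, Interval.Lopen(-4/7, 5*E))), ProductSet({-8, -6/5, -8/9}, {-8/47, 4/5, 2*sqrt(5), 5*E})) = Union(ProductSet({-3/88}, Interval.Lopen(-1/91, 3/8)), ProductSet({-8, -6/5, -8/9}, {-8/47, 4/5, 2*sqrt(5), 5*E}))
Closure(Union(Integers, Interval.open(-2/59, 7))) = Union(Integers, Interval(-2/59, 7))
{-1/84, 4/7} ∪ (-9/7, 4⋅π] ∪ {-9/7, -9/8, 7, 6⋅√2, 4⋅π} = [-9/7, 4⋅π]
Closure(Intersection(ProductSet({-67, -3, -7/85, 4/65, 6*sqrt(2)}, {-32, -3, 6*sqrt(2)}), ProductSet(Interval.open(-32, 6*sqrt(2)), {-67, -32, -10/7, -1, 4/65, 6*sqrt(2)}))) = ProductSet({-3, -7/85, 4/65}, {-32, 6*sqrt(2)})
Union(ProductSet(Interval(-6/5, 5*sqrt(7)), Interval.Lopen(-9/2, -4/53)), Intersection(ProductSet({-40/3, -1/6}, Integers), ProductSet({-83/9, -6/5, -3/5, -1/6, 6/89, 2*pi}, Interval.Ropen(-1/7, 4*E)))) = Union(ProductSet({-1/6}, Range(0, 11, 1)), ProductSet(Interval(-6/5, 5*sqrt(7)), Interval.Lopen(-9/2, -4/53)))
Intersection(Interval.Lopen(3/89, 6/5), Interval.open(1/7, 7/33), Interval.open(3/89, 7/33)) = Interval.open(1/7, 7/33)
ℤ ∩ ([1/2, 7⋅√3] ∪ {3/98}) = {1, 2, …, 12}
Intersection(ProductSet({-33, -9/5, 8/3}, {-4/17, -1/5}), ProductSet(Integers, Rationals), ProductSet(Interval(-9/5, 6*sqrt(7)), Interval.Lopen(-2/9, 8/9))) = EmptySet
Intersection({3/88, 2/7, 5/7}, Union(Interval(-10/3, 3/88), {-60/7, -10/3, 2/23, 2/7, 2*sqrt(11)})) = {3/88, 2/7}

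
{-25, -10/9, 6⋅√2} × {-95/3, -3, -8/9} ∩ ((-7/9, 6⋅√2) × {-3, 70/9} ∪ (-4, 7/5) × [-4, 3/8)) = {-10/9} × {-3, -8/9}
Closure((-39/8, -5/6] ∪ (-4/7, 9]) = [-39/8, -5/6] ∪ [-4/7, 9]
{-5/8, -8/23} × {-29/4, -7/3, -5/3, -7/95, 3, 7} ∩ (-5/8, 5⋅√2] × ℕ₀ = {-8/23} × {3, 7}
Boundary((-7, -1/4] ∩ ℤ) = {-6, -5, …, -1}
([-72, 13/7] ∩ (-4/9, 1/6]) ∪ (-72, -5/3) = (-72, -5/3) ∪ (-4/9, 1/6]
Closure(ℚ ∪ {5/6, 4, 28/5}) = ℝ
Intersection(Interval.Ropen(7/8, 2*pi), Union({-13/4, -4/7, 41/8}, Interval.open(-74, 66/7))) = Interval.Ropen(7/8, 2*pi)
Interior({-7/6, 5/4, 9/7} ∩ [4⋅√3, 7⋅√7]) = ∅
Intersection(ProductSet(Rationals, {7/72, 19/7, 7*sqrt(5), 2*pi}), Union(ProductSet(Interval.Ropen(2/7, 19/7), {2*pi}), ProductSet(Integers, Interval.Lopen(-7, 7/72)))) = Union(ProductSet(Integers, {7/72}), ProductSet(Intersection(Interval.Ropen(2/7, 19/7), Rationals), {2*pi}))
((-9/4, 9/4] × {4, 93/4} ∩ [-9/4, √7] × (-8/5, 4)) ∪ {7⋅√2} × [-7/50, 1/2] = {7⋅√2} × [-7/50, 1/2]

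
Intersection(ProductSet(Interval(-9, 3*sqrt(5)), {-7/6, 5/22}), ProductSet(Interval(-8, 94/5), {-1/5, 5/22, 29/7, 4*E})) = ProductSet(Interval(-8, 3*sqrt(5)), {5/22})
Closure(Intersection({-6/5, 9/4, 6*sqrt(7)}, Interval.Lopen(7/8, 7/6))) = EmptySet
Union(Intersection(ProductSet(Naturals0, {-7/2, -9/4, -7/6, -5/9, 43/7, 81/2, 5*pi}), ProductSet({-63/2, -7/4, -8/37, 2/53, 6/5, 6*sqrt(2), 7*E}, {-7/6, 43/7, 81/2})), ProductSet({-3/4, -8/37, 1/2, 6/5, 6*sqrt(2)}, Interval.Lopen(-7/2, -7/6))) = ProductSet({-3/4, -8/37, 1/2, 6/5, 6*sqrt(2)}, Interval.Lopen(-7/2, -7/6))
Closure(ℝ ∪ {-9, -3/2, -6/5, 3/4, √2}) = ℝ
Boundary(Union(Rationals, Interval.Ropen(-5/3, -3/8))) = Union(Interval(-oo, -5/3), Interval(-3/8, oo))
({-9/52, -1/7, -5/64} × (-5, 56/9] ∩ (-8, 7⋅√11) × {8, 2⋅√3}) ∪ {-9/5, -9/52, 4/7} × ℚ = ({-9/5, -9/52, 4/7} × ℚ) ∪ ({-9/52, -1/7, -5/64} × {2⋅√3})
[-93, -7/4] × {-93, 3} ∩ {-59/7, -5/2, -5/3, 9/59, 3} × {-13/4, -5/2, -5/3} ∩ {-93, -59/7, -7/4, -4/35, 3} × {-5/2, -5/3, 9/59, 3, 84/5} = ∅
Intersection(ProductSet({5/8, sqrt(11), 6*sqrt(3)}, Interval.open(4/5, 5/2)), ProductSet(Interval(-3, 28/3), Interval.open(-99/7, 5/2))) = ProductSet({5/8, sqrt(11)}, Interval.open(4/5, 5/2))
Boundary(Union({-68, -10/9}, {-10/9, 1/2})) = {-68, -10/9, 1/2}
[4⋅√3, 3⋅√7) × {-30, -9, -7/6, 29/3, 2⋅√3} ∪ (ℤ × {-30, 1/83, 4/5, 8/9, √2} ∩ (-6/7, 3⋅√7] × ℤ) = ({0, 1, …, 7} × {-30}) ∪ ([4⋅√3, 3⋅√7) × {-30, -9, -7/6, 29/3, 2⋅√3})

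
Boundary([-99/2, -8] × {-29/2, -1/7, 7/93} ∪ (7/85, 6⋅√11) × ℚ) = ([-99/2, -8] × {-29/2, -1/7, 7/93}) ∪ ([7/85, 6⋅√11] × ℝ)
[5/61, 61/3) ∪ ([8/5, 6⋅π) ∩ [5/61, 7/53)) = [5/61, 61/3)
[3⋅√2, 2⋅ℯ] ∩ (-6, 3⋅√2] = {3⋅√2}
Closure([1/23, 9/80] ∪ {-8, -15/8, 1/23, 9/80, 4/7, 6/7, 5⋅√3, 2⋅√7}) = {-8, -15/8, 4/7, 6/7, 5⋅√3, 2⋅√7} ∪ [1/23, 9/80]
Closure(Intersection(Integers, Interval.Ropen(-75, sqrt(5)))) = Range(-75, 3, 1)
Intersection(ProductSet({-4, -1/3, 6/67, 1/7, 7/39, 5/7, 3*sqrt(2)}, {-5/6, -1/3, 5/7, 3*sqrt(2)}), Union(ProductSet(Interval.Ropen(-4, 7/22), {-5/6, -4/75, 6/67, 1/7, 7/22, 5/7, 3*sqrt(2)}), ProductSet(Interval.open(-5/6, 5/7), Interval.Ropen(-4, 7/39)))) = Union(ProductSet({-1/3, 6/67, 1/7, 7/39}, {-5/6, -1/3}), ProductSet({-4, -1/3, 6/67, 1/7, 7/39}, {-5/6, 5/7, 3*sqrt(2)}))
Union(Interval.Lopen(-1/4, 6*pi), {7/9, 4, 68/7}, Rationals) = Union(Interval(-1/4, 6*pi), Rationals)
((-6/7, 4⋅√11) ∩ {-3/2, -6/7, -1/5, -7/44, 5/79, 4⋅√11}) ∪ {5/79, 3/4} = {-1/5, -7/44, 5/79, 3/4}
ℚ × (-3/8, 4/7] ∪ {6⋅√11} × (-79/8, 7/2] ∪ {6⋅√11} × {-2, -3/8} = (ℚ × (-3/8, 4/7]) ∪ ({6⋅√11} × (-79/8, 7/2])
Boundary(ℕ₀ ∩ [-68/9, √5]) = {0, 1, 2}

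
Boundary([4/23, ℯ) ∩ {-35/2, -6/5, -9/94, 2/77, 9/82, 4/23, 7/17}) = {4/23, 7/17}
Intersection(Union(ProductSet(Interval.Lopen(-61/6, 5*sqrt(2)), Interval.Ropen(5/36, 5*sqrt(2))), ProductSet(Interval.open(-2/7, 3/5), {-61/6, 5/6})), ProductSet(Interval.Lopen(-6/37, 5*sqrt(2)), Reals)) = Union(ProductSet(Interval.open(-6/37, 3/5), {-61/6, 5/6}), ProductSet(Interval.Lopen(-6/37, 5*sqrt(2)), Interval.Ropen(5/36, 5*sqrt(2))))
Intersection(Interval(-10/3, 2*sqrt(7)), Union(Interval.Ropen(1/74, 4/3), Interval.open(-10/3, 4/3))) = Interval.open(-10/3, 4/3)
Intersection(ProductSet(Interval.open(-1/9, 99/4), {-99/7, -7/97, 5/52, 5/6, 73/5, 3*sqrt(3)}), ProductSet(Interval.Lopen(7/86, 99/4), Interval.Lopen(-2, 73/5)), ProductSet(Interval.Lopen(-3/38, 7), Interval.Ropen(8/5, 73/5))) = ProductSet(Interval.Lopen(7/86, 7), {3*sqrt(3)})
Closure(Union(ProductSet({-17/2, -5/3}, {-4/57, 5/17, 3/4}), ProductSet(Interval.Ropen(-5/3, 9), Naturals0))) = Union(ProductSet({-17/2, -5/3}, {-4/57, 5/17, 3/4}), ProductSet(Interval(-5/3, 9), Naturals0))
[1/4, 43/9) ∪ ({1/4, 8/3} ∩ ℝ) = [1/4, 43/9)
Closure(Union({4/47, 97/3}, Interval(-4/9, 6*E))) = Union({97/3}, Interval(-4/9, 6*E))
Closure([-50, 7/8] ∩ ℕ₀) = {0}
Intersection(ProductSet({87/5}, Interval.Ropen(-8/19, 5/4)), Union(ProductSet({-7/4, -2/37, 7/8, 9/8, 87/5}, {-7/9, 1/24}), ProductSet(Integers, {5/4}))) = ProductSet({87/5}, {1/24})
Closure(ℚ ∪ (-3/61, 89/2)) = ℚ ∪ (-∞, ∞)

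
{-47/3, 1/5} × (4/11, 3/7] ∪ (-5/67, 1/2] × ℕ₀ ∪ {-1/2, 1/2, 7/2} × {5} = ({-1/2, 1/2, 7/2} × {5}) ∪ ((-5/67, 1/2] × ℕ₀) ∪ ({-47/3, 1/5} × (4/11, 3/7])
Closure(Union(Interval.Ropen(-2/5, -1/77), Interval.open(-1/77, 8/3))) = Interval(-2/5, 8/3)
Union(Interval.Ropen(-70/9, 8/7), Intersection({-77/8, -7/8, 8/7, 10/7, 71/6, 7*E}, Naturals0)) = Interval.Ropen(-70/9, 8/7)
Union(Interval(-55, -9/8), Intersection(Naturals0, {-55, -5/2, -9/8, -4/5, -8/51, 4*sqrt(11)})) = Interval(-55, -9/8)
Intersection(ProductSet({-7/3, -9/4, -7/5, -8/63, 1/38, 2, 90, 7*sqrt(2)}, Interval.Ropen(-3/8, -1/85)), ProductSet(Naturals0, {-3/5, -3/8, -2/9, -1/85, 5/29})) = ProductSet({2, 90}, {-3/8, -2/9})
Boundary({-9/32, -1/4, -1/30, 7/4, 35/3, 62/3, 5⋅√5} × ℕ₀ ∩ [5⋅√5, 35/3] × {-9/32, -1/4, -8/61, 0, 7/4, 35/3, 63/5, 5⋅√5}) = {35/3, 5⋅√5} × {0}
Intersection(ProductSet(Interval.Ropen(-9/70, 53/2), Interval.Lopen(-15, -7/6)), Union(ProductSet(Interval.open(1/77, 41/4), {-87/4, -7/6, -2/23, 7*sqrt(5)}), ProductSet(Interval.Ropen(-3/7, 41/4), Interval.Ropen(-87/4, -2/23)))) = ProductSet(Interval.Ropen(-9/70, 41/4), Interval.Lopen(-15, -7/6))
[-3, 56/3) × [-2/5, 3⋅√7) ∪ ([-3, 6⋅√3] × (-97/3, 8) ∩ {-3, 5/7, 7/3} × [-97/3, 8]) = ({-3, 5/7, 7/3} × (-97/3, 8)) ∪ ([-3, 56/3) × [-2/5, 3⋅√7))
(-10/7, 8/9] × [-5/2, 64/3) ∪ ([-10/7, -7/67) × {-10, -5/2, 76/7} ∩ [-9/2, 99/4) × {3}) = (-10/7, 8/9] × [-5/2, 64/3)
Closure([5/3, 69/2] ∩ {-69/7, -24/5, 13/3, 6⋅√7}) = {13/3, 6⋅√7}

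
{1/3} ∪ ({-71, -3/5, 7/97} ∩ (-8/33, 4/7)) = {7/97, 1/3}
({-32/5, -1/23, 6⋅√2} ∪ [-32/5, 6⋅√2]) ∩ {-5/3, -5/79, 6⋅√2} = {-5/3, -5/79, 6⋅√2}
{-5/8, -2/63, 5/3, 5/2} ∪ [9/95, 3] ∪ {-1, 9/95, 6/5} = {-1, -5/8, -2/63} ∪ [9/95, 3]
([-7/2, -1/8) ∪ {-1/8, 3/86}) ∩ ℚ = {3/86} ∪ (ℚ ∩ [-7/2, -1/8])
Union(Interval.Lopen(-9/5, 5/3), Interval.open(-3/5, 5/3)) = Interval.Lopen(-9/5, 5/3)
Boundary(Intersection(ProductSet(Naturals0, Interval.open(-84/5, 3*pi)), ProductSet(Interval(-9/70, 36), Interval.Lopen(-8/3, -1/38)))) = ProductSet(Range(0, 37, 1), Interval(-8/3, -1/38))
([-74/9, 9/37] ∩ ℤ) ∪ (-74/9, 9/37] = (-74/9, 9/37] ∪ {-8, -7, …, 0}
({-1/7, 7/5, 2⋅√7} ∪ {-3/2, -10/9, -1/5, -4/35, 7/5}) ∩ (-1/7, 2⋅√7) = {-4/35, 7/5}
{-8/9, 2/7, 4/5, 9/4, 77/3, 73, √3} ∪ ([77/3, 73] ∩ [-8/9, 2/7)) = {-8/9, 2/7, 4/5, 9/4, 77/3, 73, √3}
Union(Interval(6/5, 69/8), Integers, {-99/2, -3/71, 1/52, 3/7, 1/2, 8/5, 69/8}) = Union({-99/2, -3/71, 1/52, 3/7, 1/2}, Integers, Interval(6/5, 69/8))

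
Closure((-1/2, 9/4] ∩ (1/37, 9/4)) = [1/37, 9/4]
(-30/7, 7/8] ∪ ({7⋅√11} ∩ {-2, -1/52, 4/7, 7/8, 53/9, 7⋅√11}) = (-30/7, 7/8] ∪ {7⋅√11}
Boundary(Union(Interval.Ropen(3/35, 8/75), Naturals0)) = Union(Complement(Naturals0, Interval.open(3/35, 8/75)), {3/35, 8/75})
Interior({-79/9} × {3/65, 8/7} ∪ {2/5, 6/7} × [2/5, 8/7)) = ∅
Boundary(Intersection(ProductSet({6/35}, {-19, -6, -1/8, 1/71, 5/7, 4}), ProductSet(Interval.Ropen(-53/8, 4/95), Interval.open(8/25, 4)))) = EmptySet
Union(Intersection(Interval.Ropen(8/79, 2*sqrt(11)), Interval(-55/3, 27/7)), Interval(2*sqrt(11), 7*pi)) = Union(Interval(8/79, 27/7), Interval(2*sqrt(11), 7*pi))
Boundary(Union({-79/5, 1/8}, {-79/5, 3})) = {-79/5, 1/8, 3}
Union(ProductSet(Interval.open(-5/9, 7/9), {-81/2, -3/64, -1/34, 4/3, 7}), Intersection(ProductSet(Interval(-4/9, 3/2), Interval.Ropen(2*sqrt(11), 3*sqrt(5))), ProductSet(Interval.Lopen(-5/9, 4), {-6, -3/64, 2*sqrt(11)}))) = Union(ProductSet(Interval.open(-5/9, 7/9), {-81/2, -3/64, -1/34, 4/3, 7}), ProductSet(Interval(-4/9, 3/2), {2*sqrt(11)}))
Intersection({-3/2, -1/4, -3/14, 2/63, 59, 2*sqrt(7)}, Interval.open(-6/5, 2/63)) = {-1/4, -3/14}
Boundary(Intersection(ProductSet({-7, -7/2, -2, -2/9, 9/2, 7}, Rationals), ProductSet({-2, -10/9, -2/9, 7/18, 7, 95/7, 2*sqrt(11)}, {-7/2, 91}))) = ProductSet({-2, -2/9, 7}, {-7/2, 91})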